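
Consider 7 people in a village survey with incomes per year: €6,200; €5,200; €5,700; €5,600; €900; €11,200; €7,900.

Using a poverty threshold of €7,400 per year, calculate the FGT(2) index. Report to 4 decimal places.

0.1426

Poor units: €900, €5,200, €5,600, €5,700, €6,200 (q = 5 of N = 7).
Relative gaps: (7400−900)/7400 = 0.8784; (7400−5200)/7400 = 0.2973; (7400−5600)/7400 = 0.2432; (7400−5700)/7400 = 0.2297; (7400−6200)/7400 = 0.1622.
Squared: 0.7715; 0.0884; 0.0592; 0.0528; 0.0263.
Sum = 0.998174; P₂ = 0.998174 / 7 = 0.1426.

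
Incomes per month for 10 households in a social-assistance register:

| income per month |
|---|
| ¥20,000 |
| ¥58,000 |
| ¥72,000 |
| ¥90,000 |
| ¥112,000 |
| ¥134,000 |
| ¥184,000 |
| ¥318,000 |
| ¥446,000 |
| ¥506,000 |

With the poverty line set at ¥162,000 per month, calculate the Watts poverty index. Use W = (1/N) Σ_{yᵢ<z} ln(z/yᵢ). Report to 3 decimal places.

0.508

Below the line: ¥20,000, ¥58,000, ¥72,000, ¥90,000, ¥112,000, ¥134,000 (q = 6 of N = 10).
Log shortfalls: ln(162000/20000) = 2.0919; ln(162000/58000) = 1.0272; ln(162000/72000) = 0.8109; ln(162000/90000) = 0.5878; ln(162000/112000) = 0.3691; ln(162000/134000) = 0.1898.
W = 5.076588 / 10 = 0.508.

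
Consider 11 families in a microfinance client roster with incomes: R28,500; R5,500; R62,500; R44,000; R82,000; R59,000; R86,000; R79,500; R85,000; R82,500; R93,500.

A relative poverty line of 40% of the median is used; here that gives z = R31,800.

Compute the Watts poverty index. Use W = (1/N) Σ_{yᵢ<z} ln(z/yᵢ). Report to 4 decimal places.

Poor units: R5,500, R28,500 (q = 2 of N = 11).
ln(z/y) terms: ln(31800/5500) = 1.7547; ln(31800/28500) = 0.1096.
W = 1.864280 / 11 = 0.1695.

0.1695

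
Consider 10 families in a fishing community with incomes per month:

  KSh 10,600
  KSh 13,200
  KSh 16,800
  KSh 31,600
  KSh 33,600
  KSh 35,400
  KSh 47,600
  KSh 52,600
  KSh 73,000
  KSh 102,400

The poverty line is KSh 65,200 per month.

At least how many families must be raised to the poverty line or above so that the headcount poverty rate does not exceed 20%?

8 of the 10 families are poor, so H = 8/10 = 0.800.
A headcount ratio of at most 20% allows at most ⌊0.20 × 10⌋ = 2 poor families.
So at least 8 − 2 = 6 must be lifted.

6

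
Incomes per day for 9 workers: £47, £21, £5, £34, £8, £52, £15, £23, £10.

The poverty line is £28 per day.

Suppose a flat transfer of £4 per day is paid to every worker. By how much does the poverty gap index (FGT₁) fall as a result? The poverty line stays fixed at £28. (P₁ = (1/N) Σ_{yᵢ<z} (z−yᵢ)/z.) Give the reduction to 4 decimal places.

Before: below the line — £5, £8, £10, £15, £21, £23; poverty gap index (FGT₁) = 0.341270.
After the £4 transfer: below the line — £9, £12, £14, £19, £25, £27; poverty gap index (FGT₁) = 0.246032.
Reduction = 0.341270 − 0.246032 = 0.0952.

0.0952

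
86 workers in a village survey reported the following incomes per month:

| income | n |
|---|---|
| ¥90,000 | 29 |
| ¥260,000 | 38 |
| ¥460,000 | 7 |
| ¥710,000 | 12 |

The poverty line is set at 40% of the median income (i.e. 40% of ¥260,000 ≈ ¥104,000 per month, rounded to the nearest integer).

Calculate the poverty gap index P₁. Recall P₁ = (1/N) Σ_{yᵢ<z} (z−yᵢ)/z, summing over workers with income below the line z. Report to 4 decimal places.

Below z: 29×¥90,000 (q = 29 of N = 86).
Gap ratios (z−y)/z: (104000−90000)/104000 = 0.1346 (×29).
Sum of shortfalls = 3.903846; P₁ averages over all N: 3.903846 / 86 = 0.0454.

0.0454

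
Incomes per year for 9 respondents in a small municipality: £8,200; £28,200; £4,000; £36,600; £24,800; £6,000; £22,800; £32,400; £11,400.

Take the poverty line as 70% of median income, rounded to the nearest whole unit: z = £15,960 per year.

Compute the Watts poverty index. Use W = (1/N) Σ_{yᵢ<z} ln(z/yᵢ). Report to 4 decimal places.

0.3738

Below the line: £4,000, £6,000, £8,200, £11,400 (q = 4 of N = 9).
Log gaps: ln(15960/4000) = 1.3838; ln(15960/6000) = 0.9783; ln(15960/8200) = 0.6660; ln(15960/11400) = 0.3365.
W = 3.364541 / 9 = 0.3738.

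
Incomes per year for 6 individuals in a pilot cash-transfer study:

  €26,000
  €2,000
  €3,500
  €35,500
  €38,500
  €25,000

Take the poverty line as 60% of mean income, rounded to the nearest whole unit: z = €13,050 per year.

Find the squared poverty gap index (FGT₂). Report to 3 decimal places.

Below the line: €2,000, €3,500 (q = 2 of N = 6).
Relative gaps: (13050−2000)/13050 = 0.8467; (13050−3500)/13050 = 0.7318.
Squared: 0.7170; 0.5355.
Sum = 1.252507; P₂ = 1.252507 / 6 = 0.209.

0.209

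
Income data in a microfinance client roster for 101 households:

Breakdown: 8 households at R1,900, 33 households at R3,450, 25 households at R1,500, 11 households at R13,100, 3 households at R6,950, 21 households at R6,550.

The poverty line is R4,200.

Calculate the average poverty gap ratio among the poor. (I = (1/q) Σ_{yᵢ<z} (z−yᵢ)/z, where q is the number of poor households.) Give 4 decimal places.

Below the line: 25×R1,500, 8×R1,900, 33×R3,450 (q = 66 of N = 101).
Shortfall ratios (z−y)/z: 0.6429 (×25), 0.5476 (×8), 0.1786 (×33); sum = 26.345238.
The income-gap ratio divides by q (the poor only): 26.345238 / 66 = 0.3992.

0.3992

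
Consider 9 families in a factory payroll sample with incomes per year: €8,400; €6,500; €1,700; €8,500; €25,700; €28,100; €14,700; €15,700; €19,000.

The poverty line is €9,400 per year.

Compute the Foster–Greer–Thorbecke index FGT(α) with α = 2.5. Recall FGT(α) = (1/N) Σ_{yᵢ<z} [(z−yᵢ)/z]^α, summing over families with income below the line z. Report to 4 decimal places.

Below z: €1,700, €6,500, €8,400, €8,500 (q = 4 of N = 9).
Gap ratios (z−y)/z: (9400−1700)/9400 = 0.8191; (9400−6500)/9400 = 0.3085; (9400−8400)/9400 = 0.1064; (9400−8500)/9400 = 0.0957.
Raised to α = 2.5: 0.60731; 0.05287; 0.00369; 0.00284.
Sum = 0.666699; FGT(2.5) = 0.666699 / 9 = 0.0741.

0.0741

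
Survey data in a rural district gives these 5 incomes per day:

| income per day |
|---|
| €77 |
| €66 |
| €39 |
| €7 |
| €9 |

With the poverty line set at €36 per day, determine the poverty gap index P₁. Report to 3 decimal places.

Incomes under z: €7, €9 (q = 2 of N = 5).
Gap ratios (z−y)/z: (36−7)/36 = 0.8056; (36−9)/36 = 0.7500.
Σ = 1.555556. Dividing by the full population N = 5 gives P₁ = 0.311.

0.311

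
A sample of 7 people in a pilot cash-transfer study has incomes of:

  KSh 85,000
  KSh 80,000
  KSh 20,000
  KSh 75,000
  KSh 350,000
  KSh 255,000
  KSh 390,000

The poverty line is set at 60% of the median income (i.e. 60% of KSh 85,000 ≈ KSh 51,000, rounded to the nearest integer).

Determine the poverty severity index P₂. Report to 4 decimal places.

0.0528

Poor units: KSh 20,000 (q = 1 of N = 7).
Shortfall ratios: (51000−20000)/51000 = 0.6078.
Squared: 0.3695.
Sum = 0.369473; P₂ = 0.369473 / 7 = 0.0528.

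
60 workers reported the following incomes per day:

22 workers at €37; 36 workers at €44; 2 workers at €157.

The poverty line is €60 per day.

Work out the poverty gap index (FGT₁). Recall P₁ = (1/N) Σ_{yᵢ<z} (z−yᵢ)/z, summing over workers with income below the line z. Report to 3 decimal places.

0.301

Below the line: 22×€37, 36×€44 (q = 58 of N = 60).
Relative gaps: (60−37)/60 = 0.3833 (×22); (60−44)/60 = 0.2667 (×36).
Σ = 18.033333. Dividing by the full population N = 60 gives P₁ = 0.301.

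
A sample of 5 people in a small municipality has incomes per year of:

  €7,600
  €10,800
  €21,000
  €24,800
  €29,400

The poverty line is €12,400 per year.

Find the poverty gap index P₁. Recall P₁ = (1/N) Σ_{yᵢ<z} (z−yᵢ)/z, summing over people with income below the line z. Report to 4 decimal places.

Below the line: €7,600, €10,800 (q = 2 of N = 5).
Gap ratios (z−y)/z: (12400−7600)/12400 = 0.3871; (12400−10800)/12400 = 0.1290.
Sum of shortfalls = 0.516129; P₁ averages over all N: 0.516129 / 5 = 0.1032.

0.1032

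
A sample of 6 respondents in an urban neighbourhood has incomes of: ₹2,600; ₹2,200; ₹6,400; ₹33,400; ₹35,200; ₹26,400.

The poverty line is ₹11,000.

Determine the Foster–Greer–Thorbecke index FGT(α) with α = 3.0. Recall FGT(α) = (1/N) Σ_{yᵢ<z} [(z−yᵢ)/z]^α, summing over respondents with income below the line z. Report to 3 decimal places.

Below z: ₹2,200, ₹2,600, ₹6,400 (q = 3 of N = 6).
Relative gaps: (11000−2200)/11000 = 0.8000; (11000−2600)/11000 = 0.7636; (11000−6400)/11000 = 0.4182.
Raised to α = 3.0: 0.51200; 0.44531; 0.07313.
Sum = 1.030437; FGT(3.0) = 1.030437 / 6 = 0.172.

0.172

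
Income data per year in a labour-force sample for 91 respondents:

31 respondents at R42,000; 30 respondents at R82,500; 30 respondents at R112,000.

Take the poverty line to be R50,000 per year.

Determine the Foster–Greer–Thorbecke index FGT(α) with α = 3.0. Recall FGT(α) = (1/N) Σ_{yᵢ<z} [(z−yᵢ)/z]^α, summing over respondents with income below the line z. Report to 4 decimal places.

0.0014

Below the line: 31×R42,000 (q = 31 of N = 91).
Relative gaps: (50000−42000)/50000 = 0.1600 (×31).
Raised to α = 3.0: 0.00410 (×31).
Sum = 0.126976; FGT(3.0) = 0.126976 / 91 = 0.0014.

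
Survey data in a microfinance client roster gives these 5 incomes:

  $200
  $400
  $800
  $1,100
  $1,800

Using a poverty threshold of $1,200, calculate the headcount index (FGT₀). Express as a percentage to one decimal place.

80.0%

4 of the 5 workers have income below $1,200.
H = 4/5 = 80.0%.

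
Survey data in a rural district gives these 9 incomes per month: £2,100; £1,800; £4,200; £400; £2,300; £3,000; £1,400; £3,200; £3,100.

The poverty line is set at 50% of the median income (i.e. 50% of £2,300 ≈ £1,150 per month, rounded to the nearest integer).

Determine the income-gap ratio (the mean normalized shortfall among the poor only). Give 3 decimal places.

Incomes under z: £400 (q = 1 of N = 9).
Relative gaps: 0.6522; sum = 0.652174.
The income-gap ratio divides by q (the poor only): 0.652174 / 1 = 0.652.

0.652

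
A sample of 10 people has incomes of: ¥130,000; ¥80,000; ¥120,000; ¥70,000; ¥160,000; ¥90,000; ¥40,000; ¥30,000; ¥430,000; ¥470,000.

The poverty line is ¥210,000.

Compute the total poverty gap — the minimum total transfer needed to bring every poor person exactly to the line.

¥960,000

Below the line: ¥30,000, ¥40,000, ¥70,000, ¥80,000, ¥90,000, ¥120,000, ¥130,000, ¥160,000 (q = 8 of N = 10).
Individual gaps: 210000−30000 = 180000; 210000−40000 = 170000; 210000−70000 = 140000; 210000−80000 = 130000; 210000−90000 = 120000; 210000−120000 = 90000; 210000−130000 = 80000; 210000−160000 = 50000.
Aggregate gap = ¥960,000.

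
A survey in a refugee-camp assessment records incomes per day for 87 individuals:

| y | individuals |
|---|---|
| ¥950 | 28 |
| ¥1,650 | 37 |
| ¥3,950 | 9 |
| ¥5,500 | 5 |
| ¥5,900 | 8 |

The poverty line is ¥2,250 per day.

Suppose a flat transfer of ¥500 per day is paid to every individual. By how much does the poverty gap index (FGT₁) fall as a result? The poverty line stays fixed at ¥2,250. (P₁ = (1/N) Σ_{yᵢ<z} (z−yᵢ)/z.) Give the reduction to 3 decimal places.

Before: below the line — 28×¥950, 37×¥1,650; poverty gap index (FGT₁) = 0.29936.
After the ¥500 transfer: below the line — 28×¥1,450, 37×¥2,150; poverty gap index (FGT₁) = 0.13333.
Reduction = 0.29936 − 0.13333 = 0.166.

0.166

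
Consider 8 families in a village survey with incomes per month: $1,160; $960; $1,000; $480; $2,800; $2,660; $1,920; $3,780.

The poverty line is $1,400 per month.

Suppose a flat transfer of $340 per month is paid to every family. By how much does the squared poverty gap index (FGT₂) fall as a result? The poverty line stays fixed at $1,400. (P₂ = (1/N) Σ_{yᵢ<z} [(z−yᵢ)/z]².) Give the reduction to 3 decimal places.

0.058

Before: below the line — $480, $960, $1,000, $1,160; squared poverty gap index (FGT₂) = 0.08020.
After the $340 transfer: below the line — $820, $1,300, $1,340; squared poverty gap index (FGT₂) = 0.02232.
Reduction = 0.08020 − 0.02232 = 0.058.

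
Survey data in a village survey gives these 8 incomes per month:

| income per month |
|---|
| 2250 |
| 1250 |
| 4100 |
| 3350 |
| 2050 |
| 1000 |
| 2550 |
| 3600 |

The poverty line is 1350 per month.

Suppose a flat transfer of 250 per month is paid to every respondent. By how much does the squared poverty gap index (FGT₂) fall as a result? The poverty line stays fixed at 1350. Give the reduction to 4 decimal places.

Before: below the line — 1000, 1250; squared poverty gap index (FGT₂) = 0.009088.
After the 250 transfer: below the line — 1250; squared poverty gap index (FGT₂) = 0.000686.
Reduction = 0.009088 − 0.000686 = 0.0084.

0.0084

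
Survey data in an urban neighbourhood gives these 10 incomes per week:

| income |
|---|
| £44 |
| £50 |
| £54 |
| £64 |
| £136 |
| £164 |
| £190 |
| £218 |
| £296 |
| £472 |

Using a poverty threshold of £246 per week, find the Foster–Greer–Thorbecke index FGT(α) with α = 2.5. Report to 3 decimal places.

Incomes under z: £44, £50, £54, £64, £136, £164, £190, £218 (q = 8 of N = 10).
Relative gaps: (246−44)/246 = 0.8211; (246−50)/246 = 0.7967; (246−54)/246 = 0.7805; (246−64)/246 = 0.7398; (246−136)/246 = 0.4472; (246−164)/246 = 0.3333; (246−190)/246 = 0.2276; (246−218)/246 = 0.1138.
Raised to α = 2.5: 0.61100; 0.56663; 0.53816; 0.47080; 0.13370; 0.06415; 0.02472; 0.00437.
Sum = 2.413552; FGT(2.5) = 2.413552 / 10 = 0.241.

0.241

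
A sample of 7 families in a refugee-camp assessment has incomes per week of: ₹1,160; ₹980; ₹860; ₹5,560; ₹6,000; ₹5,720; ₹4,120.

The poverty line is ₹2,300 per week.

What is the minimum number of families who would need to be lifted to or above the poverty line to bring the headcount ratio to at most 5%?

3

Currently q = 3 of N = 7 are below the line (H = 0.429).
A headcount ratio of at most 5% allows at most ⌊0.05 × 7⌋ = 0 poor families.
So at least 3 − 0 = 3 must be lifted.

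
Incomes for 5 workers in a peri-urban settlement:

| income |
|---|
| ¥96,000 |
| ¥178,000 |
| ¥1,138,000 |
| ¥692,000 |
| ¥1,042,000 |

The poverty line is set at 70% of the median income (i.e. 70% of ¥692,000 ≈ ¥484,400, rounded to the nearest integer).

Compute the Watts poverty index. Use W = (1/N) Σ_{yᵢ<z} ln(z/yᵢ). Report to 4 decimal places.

Poor units: ¥96,000, ¥178,000 (q = 2 of N = 5).
Log shortfalls: ln(484400/96000) = 1.6186; ln(484400/178000) = 1.0011.
W = 2.619690 / 5 = 0.5239.

0.5239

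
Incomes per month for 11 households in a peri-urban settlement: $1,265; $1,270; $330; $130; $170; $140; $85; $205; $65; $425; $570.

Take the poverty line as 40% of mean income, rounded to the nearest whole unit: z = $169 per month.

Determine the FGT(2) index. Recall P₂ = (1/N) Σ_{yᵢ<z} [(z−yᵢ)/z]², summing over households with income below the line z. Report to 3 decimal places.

0.064

Incomes under z: $65, $85, $130, $140 (q = 4 of N = 11).
Relative gaps: (169−65)/169 = 0.6154; (169−85)/169 = 0.4970; (169−130)/169 = 0.2308; (169−140)/169 = 0.1716.
Squared: 0.3787; 0.2471; 0.0533; 0.0294.
Sum = 0.708449; P₂ = 0.708449 / 11 = 0.064.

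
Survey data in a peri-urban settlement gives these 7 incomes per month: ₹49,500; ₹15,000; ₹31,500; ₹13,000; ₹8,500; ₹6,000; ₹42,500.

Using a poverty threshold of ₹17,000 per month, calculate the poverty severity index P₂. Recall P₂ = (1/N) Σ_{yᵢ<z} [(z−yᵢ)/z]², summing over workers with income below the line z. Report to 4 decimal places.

Poor units: ₹6,000, ₹8,500, ₹13,000, ₹15,000 (q = 4 of N = 7).
Gap ratios (z−y)/z: (17000−6000)/17000 = 0.6471; (17000−8500)/17000 = 0.5000; (17000−13000)/17000 = 0.2353; (17000−15000)/17000 = 0.1176.
Squared: 0.4187; 0.2500; 0.0554; 0.0138.
Sum = 0.737889; P₂ = 0.737889 / 7 = 0.1054.

0.1054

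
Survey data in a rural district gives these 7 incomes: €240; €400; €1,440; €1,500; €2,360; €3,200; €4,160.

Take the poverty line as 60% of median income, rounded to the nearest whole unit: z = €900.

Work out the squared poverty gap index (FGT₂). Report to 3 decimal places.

0.121

Below z: €240, €400 (q = 2 of N = 7).
Normalized shortfalls: (900−240)/900 = 0.7333; (900−400)/900 = 0.5556.
Squared: 0.5378; 0.3086.
Sum = 0.846420; P₂ = 0.846420 / 7 = 0.121.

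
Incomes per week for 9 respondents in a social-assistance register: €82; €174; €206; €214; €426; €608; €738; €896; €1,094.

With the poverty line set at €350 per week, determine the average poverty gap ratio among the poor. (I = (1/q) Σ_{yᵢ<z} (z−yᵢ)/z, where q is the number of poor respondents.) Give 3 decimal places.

Below the line: €82, €174, €206, €214 (q = 4 of N = 9).
Relative gaps: 0.7657, 0.5029, 0.4114, 0.3886; sum = 2.068571.
I averages over the q = 4 poor units only: 2.068571 / 4 = 0.517.

0.517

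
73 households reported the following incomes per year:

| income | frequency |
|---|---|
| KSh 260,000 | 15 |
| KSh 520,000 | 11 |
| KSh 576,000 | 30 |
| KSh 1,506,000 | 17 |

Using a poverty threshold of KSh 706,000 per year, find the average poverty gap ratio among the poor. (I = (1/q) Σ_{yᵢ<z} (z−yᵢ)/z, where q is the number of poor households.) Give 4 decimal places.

Poor units: 15×KSh 260,000, 11×KSh 520,000, 30×KSh 576,000 (q = 56 of N = 73).
Shortfall ratios (z−y)/z: 0.6317 (×15), 0.2635 (×11), 0.1841 (×30); sum = 17.898017.
I averages over the q = 56 poor units only: 17.898017 / 56 = 0.3196.

0.3196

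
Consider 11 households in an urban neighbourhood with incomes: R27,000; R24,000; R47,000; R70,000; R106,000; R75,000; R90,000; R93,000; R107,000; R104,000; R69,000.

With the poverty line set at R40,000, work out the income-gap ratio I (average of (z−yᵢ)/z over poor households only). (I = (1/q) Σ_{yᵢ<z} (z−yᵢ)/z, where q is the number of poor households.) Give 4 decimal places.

Incomes under z: R24,000, R27,000 (q = 2 of N = 11).
Relative gaps: 0.4000, 0.3250; sum = 0.725000.
I averages over the q = 2 poor units only: 0.725000 / 2 = 0.3625.

0.3625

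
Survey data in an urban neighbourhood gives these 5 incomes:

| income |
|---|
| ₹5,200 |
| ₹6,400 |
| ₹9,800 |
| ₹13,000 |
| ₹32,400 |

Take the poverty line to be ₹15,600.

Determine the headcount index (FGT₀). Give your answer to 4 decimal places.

0.8000

4 of the 5 people have income below ₹15,600.
H = 4/5 = 0.8000.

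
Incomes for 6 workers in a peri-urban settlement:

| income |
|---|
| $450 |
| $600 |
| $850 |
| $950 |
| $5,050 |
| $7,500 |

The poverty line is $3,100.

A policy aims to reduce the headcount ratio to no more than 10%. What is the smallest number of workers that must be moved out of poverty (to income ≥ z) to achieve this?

4

4 of the 6 workers are poor, so H = 4/6 = 0.667.
A headcount ratio of at most 10% allows at most ⌊0.10 × 6⌋ = 0 poor workers.
So at least 4 − 0 = 4 must be lifted.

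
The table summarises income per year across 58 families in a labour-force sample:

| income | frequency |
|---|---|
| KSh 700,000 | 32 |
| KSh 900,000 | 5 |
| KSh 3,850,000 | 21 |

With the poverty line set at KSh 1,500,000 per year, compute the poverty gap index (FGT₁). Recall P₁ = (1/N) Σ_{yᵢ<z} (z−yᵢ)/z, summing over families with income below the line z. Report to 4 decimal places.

Below the line: 32×KSh 700,000, 5×KSh 900,000 (q = 37 of N = 58).
Shortfall ratios: (1500000−700000)/1500000 = 0.5333 (×32); (1500000−900000)/1500000 = 0.4000 (×5).
Σ = 19.066667. Dividing by the full population N = 58 gives P₁ = 0.3287.

0.3287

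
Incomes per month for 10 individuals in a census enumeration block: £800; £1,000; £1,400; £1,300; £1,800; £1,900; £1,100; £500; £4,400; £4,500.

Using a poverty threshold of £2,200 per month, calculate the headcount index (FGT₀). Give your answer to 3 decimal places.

8 of the 10 individuals have income below £2,200.
H = 8/10 = 0.800.

0.800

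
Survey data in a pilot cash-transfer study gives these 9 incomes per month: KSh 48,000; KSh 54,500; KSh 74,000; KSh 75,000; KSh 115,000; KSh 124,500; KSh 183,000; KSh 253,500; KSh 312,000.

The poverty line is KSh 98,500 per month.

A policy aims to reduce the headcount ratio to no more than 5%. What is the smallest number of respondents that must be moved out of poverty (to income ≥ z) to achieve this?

4 of the 9 respondents are poor, so H = 4/9 = 0.444.
A headcount ratio of at most 5% allows at most ⌊0.05 × 9⌋ = 0 poor respondents.
So at least 4 − 0 = 4 must be lifted.

4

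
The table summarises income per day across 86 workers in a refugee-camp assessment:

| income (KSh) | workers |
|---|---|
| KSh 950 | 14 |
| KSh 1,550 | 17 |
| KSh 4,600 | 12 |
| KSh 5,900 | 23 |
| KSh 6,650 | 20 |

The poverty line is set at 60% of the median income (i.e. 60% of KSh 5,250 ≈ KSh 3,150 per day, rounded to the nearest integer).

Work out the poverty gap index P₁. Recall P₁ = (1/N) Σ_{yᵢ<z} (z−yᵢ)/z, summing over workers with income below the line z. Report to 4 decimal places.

0.2141

Poor units: 14×KSh 950, 17×KSh 1,550 (q = 31 of N = 86).
Normalized shortfalls: (3150−950)/3150 = 0.6984 (×14); (3150−1550)/3150 = 0.5079 (×17).
Σ = 18.412698. Dividing by the full population N = 86 gives P₁ = 0.2141.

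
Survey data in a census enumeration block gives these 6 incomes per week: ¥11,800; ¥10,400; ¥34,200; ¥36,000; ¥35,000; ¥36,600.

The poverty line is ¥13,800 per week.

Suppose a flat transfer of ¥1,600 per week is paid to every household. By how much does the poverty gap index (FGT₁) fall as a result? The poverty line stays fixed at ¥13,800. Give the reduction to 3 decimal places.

0.039

Before: below the line — ¥10,400, ¥11,800; poverty gap index (FGT₁) = 0.06522.
After the ¥1,600 transfer: below the line — ¥12,000, ¥13,400; poverty gap index (FGT₁) = 0.02657.
Reduction = 0.06522 − 0.02657 = 0.039.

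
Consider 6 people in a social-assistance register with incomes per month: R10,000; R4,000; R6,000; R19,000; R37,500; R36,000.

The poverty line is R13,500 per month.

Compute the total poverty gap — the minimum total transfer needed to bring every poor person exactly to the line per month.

R20,500

Poor units: R4,000, R6,000, R10,000 (q = 3 of N = 6).
Individual gaps: 13500−4000 = 9500; 13500−6000 = 7500; 13500−10000 = 3500.
Aggregate gap = R20,500.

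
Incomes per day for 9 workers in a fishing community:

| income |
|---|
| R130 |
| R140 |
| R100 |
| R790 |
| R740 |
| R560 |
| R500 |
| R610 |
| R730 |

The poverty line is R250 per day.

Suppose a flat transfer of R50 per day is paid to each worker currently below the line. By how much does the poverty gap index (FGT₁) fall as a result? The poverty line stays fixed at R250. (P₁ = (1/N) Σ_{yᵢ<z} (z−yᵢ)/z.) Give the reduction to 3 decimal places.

0.067

Before: below the line — R100, R130, R140; poverty gap index (FGT₁) = 0.16889.
After the R50 transfer: below the line — R150, R180, R190; poverty gap index (FGT₁) = 0.10222.
Reduction = 0.16889 − 0.10222 = 0.067.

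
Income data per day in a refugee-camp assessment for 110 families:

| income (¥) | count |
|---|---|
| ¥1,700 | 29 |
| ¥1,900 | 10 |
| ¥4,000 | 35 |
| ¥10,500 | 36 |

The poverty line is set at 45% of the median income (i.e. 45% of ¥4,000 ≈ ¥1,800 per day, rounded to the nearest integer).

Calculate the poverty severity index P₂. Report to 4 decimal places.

0.0008

Incomes under z: 29×¥1,700 (q = 29 of N = 110).
Gap ratios (z−y)/z: (1800−1700)/1800 = 0.0556 (×29).
Squared: 0.0031 (×29).
Sum = 0.089506; P₂ = 0.089506 / 110 = 0.0008.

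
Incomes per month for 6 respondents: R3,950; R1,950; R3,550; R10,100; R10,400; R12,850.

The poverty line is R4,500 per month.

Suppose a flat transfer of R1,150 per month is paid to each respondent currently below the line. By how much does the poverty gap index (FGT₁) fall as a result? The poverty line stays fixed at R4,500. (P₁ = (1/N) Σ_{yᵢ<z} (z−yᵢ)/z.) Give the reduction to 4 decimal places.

0.0981

Before: below the line — R1,950, R3,550, R3,950; poverty gap index (FGT₁) = 0.150000.
After the R1,150 transfer: below the line — R3,100; poverty gap index (FGT₁) = 0.051852.
Reduction = 0.150000 − 0.051852 = 0.0981.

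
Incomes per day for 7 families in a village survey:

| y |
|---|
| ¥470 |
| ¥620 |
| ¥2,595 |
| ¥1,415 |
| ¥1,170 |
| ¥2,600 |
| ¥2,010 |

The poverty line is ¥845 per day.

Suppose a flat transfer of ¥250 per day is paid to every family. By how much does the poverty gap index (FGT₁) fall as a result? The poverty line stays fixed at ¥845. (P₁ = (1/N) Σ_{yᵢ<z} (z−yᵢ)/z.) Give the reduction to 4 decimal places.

Before: below the line — ¥470, ¥620; poverty gap index (FGT₁) = 0.101437.
After the ¥250 transfer: below the line — ¥720; poverty gap index (FGT₁) = 0.021133.
Reduction = 0.101437 − 0.021133 = 0.0803.

0.0803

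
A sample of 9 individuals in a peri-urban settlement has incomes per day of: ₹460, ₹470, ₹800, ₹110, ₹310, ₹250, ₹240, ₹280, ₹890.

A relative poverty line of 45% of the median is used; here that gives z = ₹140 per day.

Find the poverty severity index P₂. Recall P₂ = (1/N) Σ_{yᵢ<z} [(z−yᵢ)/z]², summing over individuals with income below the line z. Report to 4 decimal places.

0.0051

Incomes under z: ₹110 (q = 1 of N = 9).
Shortfall ratios: (140−110)/140 = 0.2143.
Squared: 0.0459.
Sum = 0.045918; P₂ = 0.045918 / 9 = 0.0051.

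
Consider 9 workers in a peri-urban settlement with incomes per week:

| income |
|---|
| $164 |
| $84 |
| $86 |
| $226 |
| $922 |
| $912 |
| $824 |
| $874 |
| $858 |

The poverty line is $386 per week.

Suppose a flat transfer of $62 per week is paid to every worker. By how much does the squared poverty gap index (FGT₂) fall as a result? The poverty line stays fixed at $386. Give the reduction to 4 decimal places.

0.0795

Before: below the line — $84, $86, $164, $226; squared poverty gap index (FGT₂) = 0.190973.
After the $62 transfer: below the line — $146, $148, $226, $288; squared poverty gap index (FGT₂) = 0.111448.
Reduction = 0.190973 − 0.111448 = 0.0795.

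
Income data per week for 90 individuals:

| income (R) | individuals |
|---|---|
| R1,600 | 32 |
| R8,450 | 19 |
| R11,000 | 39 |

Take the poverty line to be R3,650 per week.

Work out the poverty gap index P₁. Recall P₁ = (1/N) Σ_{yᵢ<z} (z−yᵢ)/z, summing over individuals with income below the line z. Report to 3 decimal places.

0.200

Poor units: 32×R1,600 (q = 32 of N = 90).
Normalized shortfalls: (3650−1600)/3650 = 0.5616 (×32).
Sum of shortfalls = 17.972603; P₁ averages over all N: 17.972603 / 90 = 0.200.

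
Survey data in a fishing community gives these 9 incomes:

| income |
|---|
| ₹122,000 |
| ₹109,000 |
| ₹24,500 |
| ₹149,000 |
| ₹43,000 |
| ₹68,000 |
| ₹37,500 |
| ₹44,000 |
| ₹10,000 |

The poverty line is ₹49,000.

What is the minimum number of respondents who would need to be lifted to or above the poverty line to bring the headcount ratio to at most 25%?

3

Currently q = 5 of N = 9 are below the line (H = 0.556).
A headcount ratio of at most 25% allows at most ⌊0.25 × 9⌋ = 2 poor respondents.
So at least 5 − 2 = 3 must be lifted.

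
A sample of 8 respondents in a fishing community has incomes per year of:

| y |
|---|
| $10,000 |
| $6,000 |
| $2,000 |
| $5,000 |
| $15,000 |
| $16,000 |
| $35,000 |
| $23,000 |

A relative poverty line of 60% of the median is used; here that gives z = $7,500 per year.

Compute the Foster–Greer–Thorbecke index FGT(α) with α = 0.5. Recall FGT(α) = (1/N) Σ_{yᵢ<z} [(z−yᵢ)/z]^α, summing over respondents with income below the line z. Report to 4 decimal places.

0.2351

Incomes under z: $2,000, $5,000, $6,000 (q = 3 of N = 8).
Relative gaps: (7500−2000)/7500 = 0.7333; (7500−5000)/7500 = 0.3333; (7500−6000)/7500 = 0.2000.
Raised to α = 0.5: 0.85635; 0.57735; 0.44721.
Sum = 1.880913; FGT(0.5) = 1.880913 / 8 = 0.2351.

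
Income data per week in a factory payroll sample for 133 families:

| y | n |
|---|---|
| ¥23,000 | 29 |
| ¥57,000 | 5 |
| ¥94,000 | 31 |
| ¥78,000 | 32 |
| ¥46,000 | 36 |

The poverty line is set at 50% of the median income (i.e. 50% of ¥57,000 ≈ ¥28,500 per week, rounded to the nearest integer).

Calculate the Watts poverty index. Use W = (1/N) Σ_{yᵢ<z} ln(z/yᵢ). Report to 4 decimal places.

Incomes under z: 29×¥23,000 (q = 29 of N = 133).
Log shortfalls: ln(28500/23000) = 0.2144 (×29).
W = 6.217886 / 133 = 0.0468.

0.0468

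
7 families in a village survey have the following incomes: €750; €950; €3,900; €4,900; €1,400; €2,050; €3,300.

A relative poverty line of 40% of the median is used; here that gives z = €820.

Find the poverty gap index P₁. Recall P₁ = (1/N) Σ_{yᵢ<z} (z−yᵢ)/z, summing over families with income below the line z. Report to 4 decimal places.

Poor units: €750 (q = 1 of N = 7).
Normalized shortfalls: (820−750)/820 = 0.0854.
Sum of shortfalls = 0.085366; P₁ averages over all N: 0.085366 / 7 = 0.0122.

0.0122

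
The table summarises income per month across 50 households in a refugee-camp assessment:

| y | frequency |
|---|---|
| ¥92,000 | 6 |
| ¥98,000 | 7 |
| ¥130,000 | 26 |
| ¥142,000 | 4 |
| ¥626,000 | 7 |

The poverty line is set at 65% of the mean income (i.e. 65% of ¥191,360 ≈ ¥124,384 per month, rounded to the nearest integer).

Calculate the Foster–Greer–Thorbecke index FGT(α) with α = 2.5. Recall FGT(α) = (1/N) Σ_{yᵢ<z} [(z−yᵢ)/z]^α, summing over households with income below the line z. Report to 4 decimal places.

0.0071

Incomes under z: 6×¥92,000, 7×¥98,000 (q = 13 of N = 50).
Relative gaps: (124384−92000)/124384 = 0.2604 (×6); (124384−98000)/124384 = 0.2121 (×7).
Raised to α = 2.5: 0.03459 (×6); 0.02072 (×7).
Sum = 0.352580; FGT(2.5) = 0.352580 / 50 = 0.0071.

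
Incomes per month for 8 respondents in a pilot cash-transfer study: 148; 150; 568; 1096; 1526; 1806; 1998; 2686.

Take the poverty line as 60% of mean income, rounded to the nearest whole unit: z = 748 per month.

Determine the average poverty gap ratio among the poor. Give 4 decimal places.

0.6141

Poor units: 148, 150, 568 (q = 3 of N = 8).
Shortfall ratios (z−y)/z: 0.8021, 0.7995, 0.2406; sum = 1.842246.
The income-gap ratio divides by q (the poor only): 1.842246 / 3 = 0.6141.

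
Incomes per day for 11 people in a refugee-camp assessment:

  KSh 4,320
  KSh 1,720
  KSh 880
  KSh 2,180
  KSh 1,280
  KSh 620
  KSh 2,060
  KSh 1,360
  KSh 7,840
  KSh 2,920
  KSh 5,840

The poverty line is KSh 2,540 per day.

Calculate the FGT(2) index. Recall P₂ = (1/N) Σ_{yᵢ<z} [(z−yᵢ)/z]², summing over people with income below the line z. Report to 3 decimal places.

Below the line: KSh 620, KSh 880, KSh 1,280, KSh 1,360, KSh 1,720, KSh 2,060, KSh 2,180 (q = 7 of N = 11).
Relative gaps: (2540−620)/2540 = 0.7559; (2540−880)/2540 = 0.6535; (2540−1280)/2540 = 0.4961; (2540−1360)/2540 = 0.4646; (2540−1720)/2540 = 0.3228; (2540−2060)/2540 = 0.1890; (2540−2180)/2540 = 0.1417.
Squared: 0.5714; 0.4271; 0.2461; 0.2158; 0.1042; 0.0357; 0.0201.
Sum = 1.620435; P₂ = 1.620435 / 11 = 0.147.

0.147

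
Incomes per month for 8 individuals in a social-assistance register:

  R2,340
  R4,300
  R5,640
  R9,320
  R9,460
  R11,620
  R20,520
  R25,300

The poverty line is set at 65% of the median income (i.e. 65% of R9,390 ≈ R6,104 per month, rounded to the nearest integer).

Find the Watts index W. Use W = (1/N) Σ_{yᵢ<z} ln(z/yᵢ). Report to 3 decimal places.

Incomes under z: R2,340, R4,300, R5,640 (q = 3 of N = 8).
Log gaps: ln(6104/2340) = 0.9588; ln(6104/4300) = 0.3503; ln(6104/5640) = 0.0791.
W = 1.388183 / 8 = 0.174.

0.174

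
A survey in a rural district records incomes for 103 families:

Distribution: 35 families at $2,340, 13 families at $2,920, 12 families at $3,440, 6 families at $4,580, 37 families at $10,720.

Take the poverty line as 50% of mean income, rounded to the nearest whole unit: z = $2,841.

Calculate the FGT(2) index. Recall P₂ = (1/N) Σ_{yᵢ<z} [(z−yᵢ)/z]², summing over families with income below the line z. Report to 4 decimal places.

0.0106

Incomes under z: 35×$2,340 (q = 35 of N = 103).
Gap ratios (z−y)/z: (2841−2340)/2841 = 0.1763 (×35).
Squared: 0.0311 (×35).
Sum = 1.088431; P₂ = 1.088431 / 103 = 0.0106.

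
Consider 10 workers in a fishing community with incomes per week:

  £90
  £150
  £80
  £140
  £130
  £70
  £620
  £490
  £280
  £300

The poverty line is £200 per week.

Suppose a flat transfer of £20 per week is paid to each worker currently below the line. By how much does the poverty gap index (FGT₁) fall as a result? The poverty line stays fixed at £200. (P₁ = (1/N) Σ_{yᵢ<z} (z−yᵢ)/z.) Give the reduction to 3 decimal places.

0.060

Before: below the line — £70, £80, £90, £130, £140, £150; poverty gap index (FGT₁) = 0.27000.
After the £20 transfer: below the line — £90, £100, £110, £150, £160, £170; poverty gap index (FGT₁) = 0.21000.
Reduction = 0.27000 − 0.21000 = 0.060.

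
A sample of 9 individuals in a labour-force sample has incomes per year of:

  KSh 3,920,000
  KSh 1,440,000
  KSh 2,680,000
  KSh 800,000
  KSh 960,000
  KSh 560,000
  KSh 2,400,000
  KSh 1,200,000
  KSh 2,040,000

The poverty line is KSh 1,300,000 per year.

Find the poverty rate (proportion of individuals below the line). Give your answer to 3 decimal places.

0.444

4 of the 9 individuals have income below KSh 1,300,000.
H = 4/9 = 0.444.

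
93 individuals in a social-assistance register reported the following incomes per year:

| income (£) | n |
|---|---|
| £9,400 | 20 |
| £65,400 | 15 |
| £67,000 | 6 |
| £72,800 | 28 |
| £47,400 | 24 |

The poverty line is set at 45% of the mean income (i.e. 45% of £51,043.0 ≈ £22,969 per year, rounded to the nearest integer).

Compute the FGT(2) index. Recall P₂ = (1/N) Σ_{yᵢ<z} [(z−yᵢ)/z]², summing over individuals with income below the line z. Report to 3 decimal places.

0.075

Below z: 20×£9,400 (q = 20 of N = 93).
Relative gaps: (22969−9400)/22969 = 0.5908 (×20).
Squared: 0.3490 (×20).
Sum = 6.979776; P₂ = 6.979776 / 93 = 0.075.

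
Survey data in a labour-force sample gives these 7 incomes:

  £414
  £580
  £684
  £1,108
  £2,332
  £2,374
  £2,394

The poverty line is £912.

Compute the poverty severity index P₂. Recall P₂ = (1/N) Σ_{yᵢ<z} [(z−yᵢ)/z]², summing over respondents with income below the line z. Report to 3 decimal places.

Below z: £414, £580, £684 (q = 3 of N = 7).
Relative gaps: (912−414)/912 = 0.5461; (912−580)/912 = 0.3640; (912−684)/912 = 0.2500.
Squared: 0.2982; 0.1325; 0.0625.
Sum = 0.493195; P₂ = 0.493195 / 7 = 0.070.

0.070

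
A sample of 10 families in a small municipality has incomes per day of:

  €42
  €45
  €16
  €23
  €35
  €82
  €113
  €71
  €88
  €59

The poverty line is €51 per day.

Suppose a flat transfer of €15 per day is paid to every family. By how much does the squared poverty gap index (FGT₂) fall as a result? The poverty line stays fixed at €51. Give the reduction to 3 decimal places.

0.070

Before: below the line — €16, €23, €35, €42, €45; squared poverty gap index (FGT₂) = 0.09158.
After the €15 transfer: below the line — €31, €38, €50; squared poverty gap index (FGT₂) = 0.02191.
Reduction = 0.09158 − 0.02191 = 0.070.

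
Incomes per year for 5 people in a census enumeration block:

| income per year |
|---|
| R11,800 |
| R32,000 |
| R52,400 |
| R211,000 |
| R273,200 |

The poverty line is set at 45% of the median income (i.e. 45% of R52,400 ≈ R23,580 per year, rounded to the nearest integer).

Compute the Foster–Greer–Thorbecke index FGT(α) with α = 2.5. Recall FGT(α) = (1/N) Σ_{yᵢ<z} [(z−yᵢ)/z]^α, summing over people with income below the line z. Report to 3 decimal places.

Below the line: R11,800 (q = 1 of N = 5).
Normalized shortfalls: (23580−11800)/23580 = 0.4996.
Raised to α = 2.5: 0.17640.
Sum = 0.176402; FGT(2.5) = 0.176402 / 5 = 0.035.

0.035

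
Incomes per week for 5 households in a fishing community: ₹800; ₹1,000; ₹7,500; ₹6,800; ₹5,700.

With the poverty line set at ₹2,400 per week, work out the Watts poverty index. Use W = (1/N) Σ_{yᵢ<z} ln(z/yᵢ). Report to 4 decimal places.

Below the line: ₹800, ₹1,000 (q = 2 of N = 5).
ln(z/y) terms: ln(2400/800) = 1.0986; ln(2400/1000) = 0.8755.
W = 1.974081 / 5 = 0.3948.

0.3948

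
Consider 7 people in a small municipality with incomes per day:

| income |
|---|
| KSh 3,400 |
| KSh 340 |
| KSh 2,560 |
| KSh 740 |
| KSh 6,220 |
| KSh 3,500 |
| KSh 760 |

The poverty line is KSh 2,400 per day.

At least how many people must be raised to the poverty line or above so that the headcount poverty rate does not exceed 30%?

1

Currently q = 3 of N = 7 are below the line (H = 0.429).
A headcount ratio of at most 30% allows at most ⌊0.30 × 7⌋ = 2 poor people.
So at least 3 − 2 = 1 must be lifted.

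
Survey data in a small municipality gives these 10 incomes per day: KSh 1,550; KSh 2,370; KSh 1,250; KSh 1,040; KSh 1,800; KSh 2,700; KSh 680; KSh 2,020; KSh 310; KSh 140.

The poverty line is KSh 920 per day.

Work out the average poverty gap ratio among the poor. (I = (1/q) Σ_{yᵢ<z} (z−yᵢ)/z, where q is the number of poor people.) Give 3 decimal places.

0.591

Incomes under z: KSh 140, KSh 310, KSh 680 (q = 3 of N = 10).
Shortfall ratios (z−y)/z: 0.8478, 0.6630, 0.2609; sum = 1.771739.
The income-gap ratio divides by q (the poor only): 1.771739 / 3 = 0.591.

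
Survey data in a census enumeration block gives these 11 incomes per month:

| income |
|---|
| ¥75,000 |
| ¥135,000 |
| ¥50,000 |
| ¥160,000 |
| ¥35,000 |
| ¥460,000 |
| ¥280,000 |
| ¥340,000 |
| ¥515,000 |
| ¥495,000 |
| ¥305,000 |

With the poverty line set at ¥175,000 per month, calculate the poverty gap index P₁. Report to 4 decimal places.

0.2182

Below the line: ¥35,000, ¥50,000, ¥75,000, ¥135,000, ¥160,000 (q = 5 of N = 11).
Shortfall ratios: (175000−35000)/175000 = 0.8000; (175000−50000)/175000 = 0.7143; (175000−75000)/175000 = 0.5714; (175000−135000)/175000 = 0.2286; (175000−160000)/175000 = 0.0857.
Σ = 2.400000. Dividing by the full population N = 11 gives P₁ = 0.2182.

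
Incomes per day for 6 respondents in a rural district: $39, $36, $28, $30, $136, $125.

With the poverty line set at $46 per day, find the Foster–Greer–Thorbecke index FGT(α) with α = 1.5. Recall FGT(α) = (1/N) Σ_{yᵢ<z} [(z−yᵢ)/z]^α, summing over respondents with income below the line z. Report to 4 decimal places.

0.1018

Below the line: $28, $30, $36, $39 (q = 4 of N = 6).
Gap ratios (z−y)/z: (46−28)/46 = 0.3913; (46−30)/46 = 0.3478; (46−36)/46 = 0.2174; (46−39)/46 = 0.1522.
Raised to α = 1.5: 0.24478; 0.20514; 0.10136; 0.05936.
Sum = 0.610636; FGT(1.5) = 0.610636 / 6 = 0.1018.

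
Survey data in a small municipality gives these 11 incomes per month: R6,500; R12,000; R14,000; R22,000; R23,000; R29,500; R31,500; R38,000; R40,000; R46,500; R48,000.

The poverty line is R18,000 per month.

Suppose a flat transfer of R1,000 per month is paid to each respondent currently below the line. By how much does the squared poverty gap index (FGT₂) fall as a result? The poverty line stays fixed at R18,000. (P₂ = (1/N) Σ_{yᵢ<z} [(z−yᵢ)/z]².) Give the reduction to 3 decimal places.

0.011

Before: below the line — R6,500, R12,000, R14,000; squared poverty gap index (FGT₂) = 0.05170.
After the R1,000 transfer: below the line — R7,500, R13,000, R15,000; squared poverty gap index (FGT₂) = 0.04047.
Reduction = 0.05170 − 0.04047 = 0.011.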